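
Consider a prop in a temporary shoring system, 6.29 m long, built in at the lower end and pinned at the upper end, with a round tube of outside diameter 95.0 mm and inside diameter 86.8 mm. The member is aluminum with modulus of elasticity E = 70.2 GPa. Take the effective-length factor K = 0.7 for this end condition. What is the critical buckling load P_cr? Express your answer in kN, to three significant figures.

P_cr ≈ 43.3 kN

d_o = 95.0 mm, d_i = 86.8 mm
I = π(d_o⁴ − d_i⁴)/64 = π(95.0⁴ − 86.80⁴)/64 = 1.212×10^6 mm⁴
I = 1.212×10^6 mm⁴ = 1.212×10^-6 m⁴
Effective length L_e = K·L = 0.7 × 6.29 = 4.403 m
P_cr = π²EI / L_e² = π² × 70.2×10⁹ × 1.212×10^-6 / 4.403² = 4.331×10^4 N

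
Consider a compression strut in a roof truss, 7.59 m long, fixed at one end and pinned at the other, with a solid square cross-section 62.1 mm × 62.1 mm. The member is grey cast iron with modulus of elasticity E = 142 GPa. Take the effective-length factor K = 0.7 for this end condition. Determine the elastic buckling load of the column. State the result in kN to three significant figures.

P_cr ≈ 61.5 kN

I = a⁴/12 = 62.1⁴/12 = 1.239×10^6 mm⁴
I = 1.239×10^6 mm⁴ = 1.239×10^-6 m⁴
Effective length L_e = K·L = 0.7 × 7.59 = 5.313 m
P_cr = π²EI / L_e² = π² × 142×10⁹ × 1.239×10^-6 / 5.313² = 6.153×10^4 N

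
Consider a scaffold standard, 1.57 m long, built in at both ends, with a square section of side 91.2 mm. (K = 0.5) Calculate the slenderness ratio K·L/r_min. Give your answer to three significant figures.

For a square r = a/√12 = 91.2/√12 = 26.33 mm
L_e = K·L = 0.5 × 1.57 m = 0.7850 m = 785.00 mm
λ = L_e / r_min = 785.00 / 26.33 = 29.8

λ ≈ 29.8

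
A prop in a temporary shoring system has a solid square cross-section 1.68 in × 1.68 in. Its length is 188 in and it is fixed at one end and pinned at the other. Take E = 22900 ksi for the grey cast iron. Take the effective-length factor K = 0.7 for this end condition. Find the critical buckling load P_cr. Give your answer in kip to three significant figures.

P_cr ≈ 8.66 kip

I = a⁴/12 = 1.68⁴/12 = 0.6638 in⁴
Effective length L_e = K·L = 0.7 × 188 = 131.6 in
P_cr = π²EI / L_e² = π² × 22900×10³ × 0.6638 / 131.6² = 8.663×10^3 lb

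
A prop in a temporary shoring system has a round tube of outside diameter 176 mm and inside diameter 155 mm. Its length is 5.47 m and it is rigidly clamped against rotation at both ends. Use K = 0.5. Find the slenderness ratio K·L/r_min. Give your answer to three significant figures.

d_o = 176 mm, d_i = 155 mm
I = π(d_o⁴ − d_i⁴)/64 = π(176⁴ − 155.0⁴)/64 = 1.877×10^7 mm⁴
A = 5.459×10^3 mm²;  r_min = √(I/A) = √(1.877×10^7/5.459×10^3) = 58.63 mm
L_e = K·L = 0.5 × 5.47 m = 2.735 m = 2735.0 mm
λ = L_e / r_min = 2735.0 / 58.63 = 46.6

λ ≈ 46.6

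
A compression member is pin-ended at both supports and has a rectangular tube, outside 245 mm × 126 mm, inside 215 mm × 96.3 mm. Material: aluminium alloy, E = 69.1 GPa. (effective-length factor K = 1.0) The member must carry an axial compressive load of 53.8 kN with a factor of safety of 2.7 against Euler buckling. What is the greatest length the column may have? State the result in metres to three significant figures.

L_max ≈ 10.8 m

Weak-axis I_min = (h_o·b_o³ − h_i·b_i³)/12 with b_o = 126, b_i = 96.30 mm (shorter outer/inner sides).
I_min = (245×126³ − 215.0×96.30³)/12 = 2.484×10^7 mm⁴
I = 2.484×10^-5 m⁴
Required critical load P_cr = n·P = 2.7 × 53.8 = 145.3 kN = 1.453×10^5 N
From P_cr = π²EI/(K·L)²:  L = (1/K)·√(π²EI/P_cr) = (1/1)·√(π²×6.91×10^10×2.484×10^-5/1.453×10^5)
L = 10.8 m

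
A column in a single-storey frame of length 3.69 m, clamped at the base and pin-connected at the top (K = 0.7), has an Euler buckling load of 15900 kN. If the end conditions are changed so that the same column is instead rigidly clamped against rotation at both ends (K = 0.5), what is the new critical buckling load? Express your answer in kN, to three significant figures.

P_cr ≈ 31200 kN

P_cr ∝ 1/K², so P_cr,new = P_cr,old × (K_old/K_new)² = 15900 × (0.7/0.5)²
= 15900 × 1.960 = 31200 kN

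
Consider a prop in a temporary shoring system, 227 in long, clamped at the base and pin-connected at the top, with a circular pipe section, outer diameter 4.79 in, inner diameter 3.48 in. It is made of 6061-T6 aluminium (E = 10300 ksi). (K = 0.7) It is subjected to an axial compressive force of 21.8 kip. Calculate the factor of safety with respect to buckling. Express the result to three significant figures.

d_o = 4.79 in, d_i = 3.48 in
I = π(d_o⁴ − d_i⁴)/64 = π(4.79⁴ − 3.480⁴)/64 = 18.64 in⁴
Effective length L_e = K·L = 0.7 × 227 = 158.9 in
P_cr = π²EI / L_e² = π² × 10300×10³ × 18.64 / 158.9² = 7.506×10^4 lb
Factor of safety n = P_cr / P = 75.055 / 21.8 = 3.44

n ≈ 3.44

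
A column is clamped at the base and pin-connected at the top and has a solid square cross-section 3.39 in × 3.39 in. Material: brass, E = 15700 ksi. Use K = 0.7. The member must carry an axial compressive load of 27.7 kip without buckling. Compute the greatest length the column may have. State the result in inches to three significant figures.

L_max ≈ 354 in

I = a⁴/12 = 3.39⁴/12 = 11.01 in⁴
At the buckling limit P_cr = P = 2.770×10^4 lb
From P_cr = π²EI/(K·L)²:  L = (1/K)·√(π²EI/P_cr) = (1/0.7)·√(π²×1.57×10^7×11.01/2.770×10^4)
L = 354 in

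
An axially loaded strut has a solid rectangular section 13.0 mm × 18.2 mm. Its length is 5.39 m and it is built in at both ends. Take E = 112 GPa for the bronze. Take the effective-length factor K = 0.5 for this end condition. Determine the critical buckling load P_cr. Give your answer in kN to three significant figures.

Buckling occurs about the weak axis: I_min = h·b³/12 with b = 13.0 mm (the shorter side).
I_min = 18.2×13.0³/12 = 3.332×10^3 mm⁴
I = 3.332×10^3 mm⁴ = 3.332×10^-9 m⁴
Effective length L_e = K·L = 0.5 × 5.39 = 2.695 m
P_cr = π²EI / L_e² = π² × 112×10⁹ × 3.332×10^-9 / 2.695² = 507.1 N

P_cr ≈ 0.507 kN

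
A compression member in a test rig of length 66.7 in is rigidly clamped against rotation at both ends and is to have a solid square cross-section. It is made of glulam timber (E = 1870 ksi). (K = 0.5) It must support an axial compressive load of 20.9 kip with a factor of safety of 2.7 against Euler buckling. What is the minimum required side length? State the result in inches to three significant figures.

Required P_cr = n·P = 2.7 × 20.9 = 56.43 kip
L_e = K·L = 0.5 × 66.7 = 33.35 in
Required I = P_cr·L_e²/(π²E) = 5.643×10^4 × 33.35² / (π² × 1.87×10^6) = 3.401 in⁴
Solid square: I = a⁴/12  ⇒  a = (12I)^(1/4) = (12×3.401)^(1/4) = 2.53 in

a ≈ 2.53 in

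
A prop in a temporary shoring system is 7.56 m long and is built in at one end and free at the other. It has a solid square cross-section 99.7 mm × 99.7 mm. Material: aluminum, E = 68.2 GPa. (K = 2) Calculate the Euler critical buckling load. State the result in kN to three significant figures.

I = a⁴/12 = 99.7⁴/12 = 8.234×10^6 mm⁴
I = 8.234×10^6 mm⁴ = 8.234×10^-6 m⁴
Effective length L_e = K·L = 2 × 7.56 = 15.12 m
P_cr = π²EI / L_e² = π² × 68.2×10⁹ × 8.234×10^-6 / 15.12² = 2.424×10^4 N

P_cr ≈ 24.2 kN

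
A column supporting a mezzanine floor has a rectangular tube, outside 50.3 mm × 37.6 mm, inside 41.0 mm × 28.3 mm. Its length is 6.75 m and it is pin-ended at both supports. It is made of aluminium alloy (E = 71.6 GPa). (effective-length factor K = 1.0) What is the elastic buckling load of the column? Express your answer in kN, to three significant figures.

Weak-axis I_min = (h_o·b_o³ − h_i·b_i³)/12 with b_o = 37.6, b_i = 28.30 mm (shorter outer/inner sides).
I_min = (50.3×37.6³ − 41.00×28.30³)/12 = 1.454×10^5 mm⁴
I = 1.454×10^5 mm⁴ = 1.454×10^-7 m⁴
Effective length L_e = K·L = 1 × 6.75 = 6.750 m
P_cr = π²EI / L_e² = π² × 71.6×10⁹ × 1.454×10^-7 / 6.750² = 2.255×10^3 N

P_cr ≈ 2.25 kN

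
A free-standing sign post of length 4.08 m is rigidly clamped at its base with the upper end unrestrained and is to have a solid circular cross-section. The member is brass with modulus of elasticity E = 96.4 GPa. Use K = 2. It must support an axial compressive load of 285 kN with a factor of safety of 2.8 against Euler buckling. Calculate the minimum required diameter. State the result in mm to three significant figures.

Required P_cr = n·P = 2.8 × 285 = 798.0 kN
L_e = K·L = 2 × 4.08 = 8.160 m
Required I = P_cr·L_e²/(π²E) = 7.980×10^5 × 8.160² / (π² × 9.64×10^10) = 5.585×10^-5 m⁴
I_req = 5.585×10^7 mm⁴
Solid circle: I = πd⁴/64  ⇒  d = (64I/π)^(1/4) = (64×5.585×10^7/π)^(1/4) = 184 mm

d ≈ 184 mm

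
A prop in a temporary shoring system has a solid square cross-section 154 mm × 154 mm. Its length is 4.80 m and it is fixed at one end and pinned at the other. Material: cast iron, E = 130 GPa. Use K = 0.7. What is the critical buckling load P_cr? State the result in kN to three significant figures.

I = a⁴/12 = 154⁴/12 = 4.687×10^7 mm⁴
I = 4.687×10^7 mm⁴ = 4.687×10^-5 m⁴
Effective length L_e = K·L = 0.7 × 4.80 = 3.360 m
P_cr = π²EI / L_e² = π² × 130×10⁹ × 4.687×10^-5 / 3.360² = 5.327×10^6 N

P_cr ≈ 5330 kN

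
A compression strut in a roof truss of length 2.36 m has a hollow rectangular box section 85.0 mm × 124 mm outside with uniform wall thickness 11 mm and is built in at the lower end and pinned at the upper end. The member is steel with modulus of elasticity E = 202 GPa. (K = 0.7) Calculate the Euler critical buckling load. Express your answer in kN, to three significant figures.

Inner dimensions: h_i = 124 − 2×11 = 102.0 mm, b_i = 85.0 − 2×11 = 63.00 mm
Weak-axis I_min = (h_o·b_o³ − h_i·b_i³)/12 with b_o = 85.0, b_i = 63.00 mm (shorter outer/inner sides).
I_min = (124×85.0³ − 102.0×63.00³)/12 = 4.221×10^6 mm⁴
I = 4.221×10^6 mm⁴ = 4.221×10^-6 m⁴
Effective length L_e = K·L = 0.7 × 2.36 = 1.652 m
P_cr = π²EI / L_e² = π² × 202×10⁹ × 4.221×10^-6 / 1.652² = 3.083×10^6 N

P_cr ≈ 3080 kN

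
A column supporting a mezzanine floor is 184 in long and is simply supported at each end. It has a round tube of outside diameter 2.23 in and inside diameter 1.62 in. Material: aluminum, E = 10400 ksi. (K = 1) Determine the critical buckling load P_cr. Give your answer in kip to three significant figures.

d_o = 2.23 in, d_i = 1.62 in
I = π(d_o⁴ − d_i⁴)/64 = π(2.23⁴ − 1.620⁴)/64 = 0.8758 in⁴
Effective length L_e = K·L = 1 × 184 = 184.0 in
P_cr = π²EI / L_e² = π² × 10400×10³ × 0.8758 / 184.0² = 2.655×10^3 lb

P_cr ≈ 2.66 kip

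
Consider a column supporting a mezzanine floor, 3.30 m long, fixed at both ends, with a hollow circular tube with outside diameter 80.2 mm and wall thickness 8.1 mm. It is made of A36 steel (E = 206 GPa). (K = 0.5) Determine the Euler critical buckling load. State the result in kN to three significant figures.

P_cr ≈ 902 kN

Inner diameter d_i = 80.2 − 2×8.1 = 64.00 mm
I = π(d_o⁴ − d_i⁴)/64 = π(80.2⁴ − 64.00⁴)/64 = 1.207×10^6 mm⁴
I = 1.207×10^6 mm⁴ = 1.207×10^-6 m⁴
Effective length L_e = K·L = 0.5 × 3.30 = 1.650 m
P_cr = π²EI / L_e² = π² × 206×10⁹ × 1.207×10^-6 / 1.650² = 9.016×10^5 N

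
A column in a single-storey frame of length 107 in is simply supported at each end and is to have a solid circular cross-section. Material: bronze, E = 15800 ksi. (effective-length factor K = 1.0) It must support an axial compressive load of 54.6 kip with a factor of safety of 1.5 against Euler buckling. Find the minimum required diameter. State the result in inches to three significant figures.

d ≈ 3.33 in

Required P_cr = n·P = 1.5 × 54.6 = 81.90 kip
L_e = K·L = 1 × 107 = 107.0 in
Required I = P_cr·L_e²/(π²E) = 8.190×10^4 × 107.0² / (π² × 1.58×10^7) = 6.013 in⁴
Solid circle: I = πd⁴/64  ⇒  d = (64I/π)^(1/4) = (64×6.013/π)^(1/4) = 3.33 in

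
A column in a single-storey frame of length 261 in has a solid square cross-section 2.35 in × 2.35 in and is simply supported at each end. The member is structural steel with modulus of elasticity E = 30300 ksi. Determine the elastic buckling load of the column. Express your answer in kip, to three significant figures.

I = a⁴/12 = 2.35⁴/12 = 2.542 in⁴
Effective length L_e = K·L = 1 × 261 = 261.0 in
P_cr = π²EI / L_e² = π² × 30300×10³ × 2.542 / 261.0² = 1.116×10^4 lb

P_cr ≈ 11.2 kip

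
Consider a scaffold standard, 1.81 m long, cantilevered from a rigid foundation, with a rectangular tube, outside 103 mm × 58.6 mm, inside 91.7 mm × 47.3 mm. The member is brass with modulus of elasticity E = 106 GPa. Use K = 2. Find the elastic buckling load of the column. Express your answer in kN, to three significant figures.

P_cr ≈ 73.3 kN

Weak-axis I_min = (h_o·b_o³ − h_i·b_i³)/12 with b_o = 58.6, b_i = 47.30 mm (shorter outer/inner sides).
I_min = (103×58.6³ − 91.70×47.30³)/12 = 9.186×10^5 mm⁴
I = 9.186×10^5 mm⁴ = 9.186×10^-7 m⁴
Effective length L_e = K·L = 2 × 1.81 = 3.620 m
P_cr = π²EI / L_e² = π² × 106×10⁹ × 9.186×10^-7 / 3.620² = 7.333×10^4 N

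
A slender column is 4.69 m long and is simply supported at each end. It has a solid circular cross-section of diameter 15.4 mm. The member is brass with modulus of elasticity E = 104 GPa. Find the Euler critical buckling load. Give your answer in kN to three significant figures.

P_cr ≈ 0.129 kN

I = πd⁴/64 = π×15.4⁴/64 = 2.761×10^3 mm⁴
I = 2.761×10^3 mm⁴ = 2.761×10^-9 m⁴
Effective length L_e = K·L = 1 × 4.69 = 4.690 m
P_cr = π²EI / L_e² = π² × 104×10⁹ × 2.761×10^-9 / 4.690² = 128.8 N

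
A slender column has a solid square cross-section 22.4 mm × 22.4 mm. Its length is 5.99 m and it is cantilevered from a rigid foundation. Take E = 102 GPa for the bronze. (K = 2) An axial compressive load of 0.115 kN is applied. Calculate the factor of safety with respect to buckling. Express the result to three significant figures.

I = a⁴/12 = 22.4⁴/12 = 2.098×10^4 mm⁴
I = 2.098×10^4 mm⁴ = 2.098×10^-8 m⁴
Effective length L_e = K·L = 2 × 5.99 = 11.98 m
P_cr = π²EI / L_e² = π² × 102×10⁹ × 2.098×10^-8 / 11.98² = 147.2 N
Factor of safety n = P_cr / P = 0.14716 / 0.115 = 1.28

n ≈ 1.28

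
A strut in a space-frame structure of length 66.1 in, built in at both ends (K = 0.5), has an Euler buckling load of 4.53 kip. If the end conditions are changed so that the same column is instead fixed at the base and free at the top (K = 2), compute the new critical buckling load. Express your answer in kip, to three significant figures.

P_cr ≈ 0.283 kip

P_cr ∝ 1/K², so P_cr,new = P_cr,old × (K_old/K_new)² = 4.53 × (0.5/2)²
= 4.53 × 0.06250 = 0.283 kip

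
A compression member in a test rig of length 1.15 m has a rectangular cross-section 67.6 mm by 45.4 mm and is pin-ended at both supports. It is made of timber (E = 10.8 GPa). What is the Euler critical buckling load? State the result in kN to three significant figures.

Buckling occurs about the weak axis: I_min = h·b³/12 with b = 45.4 mm (the shorter side).
I_min = 67.6×45.4³/12 = 5.271×10^5 mm⁴
I = 5.271×10^5 mm⁴ = 5.271×10^-7 m⁴
Effective length L_e = K·L = 1 × 1.15 = 1.150 m
P_cr = π²EI / L_e² = π² × 10.8×10⁹ × 5.271×10^-7 / 1.150² = 4.249×10^4 N

P_cr ≈ 42.5 kN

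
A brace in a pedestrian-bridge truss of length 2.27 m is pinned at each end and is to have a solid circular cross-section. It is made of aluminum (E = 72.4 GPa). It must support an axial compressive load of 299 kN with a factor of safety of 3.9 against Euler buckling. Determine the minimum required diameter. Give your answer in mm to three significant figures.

Required P_cr = n·P = 3.9 × 299 = 1166 kN
L_e = K·L = 1 × 2.27 = 2.270 m
Required I = P_cr·L_e²/(π²E) = 1.166×10^6 × 2.270² / (π² × 7.24×10^10) = 8.409×10^-6 m⁴
I_req = 8.409×10^6 mm⁴
Solid circle: I = πd⁴/64  ⇒  d = (64I/π)^(1/4) = (64×8.409×10^6/π)^(1/4) = 114 mm

d ≈ 114 mm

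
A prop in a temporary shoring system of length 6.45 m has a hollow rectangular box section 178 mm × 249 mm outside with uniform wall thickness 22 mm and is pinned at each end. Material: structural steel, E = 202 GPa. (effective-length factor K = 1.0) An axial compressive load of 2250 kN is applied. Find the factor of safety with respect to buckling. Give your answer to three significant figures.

n ≈ 1.62

Inner dimensions: h_i = 249 − 2×22 = 205.0 mm, b_i = 178 − 2×22 = 134.0 mm
Weak-axis I_min = (h_o·b_o³ − h_i·b_i³)/12 with b_o = 178, b_i = 134.0 mm (shorter outer/inner sides).
I_min = (249×178³ − 205.0×134.0³)/12 = 7.592×10^7 mm⁴
I = 7.592×10^7 mm⁴ = 7.592×10^-5 m⁴
Effective length L_e = K·L = 1 × 6.45 = 6.450 m
P_cr = π²EI / L_e² = π² × 202×10⁹ × 7.592×10^-5 / 6.450² = 3.638×10^6 N
Factor of safety n = P_cr / P = 3638.2 / 2250 = 1.62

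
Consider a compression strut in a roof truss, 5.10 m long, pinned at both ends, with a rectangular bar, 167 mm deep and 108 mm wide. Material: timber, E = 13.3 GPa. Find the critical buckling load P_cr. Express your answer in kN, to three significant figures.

Buckling occurs about the weak axis: I_min = h·b³/12 with b = 108 mm (the shorter side).
I_min = 167×108³/12 = 1.753×10^7 mm⁴
I = 1.753×10^7 mm⁴ = 1.753×10^-5 m⁴
Effective length L_e = K·L = 1 × 5.10 = 5.100 m
P_cr = π²EI / L_e² = π² × 13.3×10⁹ × 1.753×10^-5 / 5.100² = 8.847×10^4 N

P_cr ≈ 88.5 kN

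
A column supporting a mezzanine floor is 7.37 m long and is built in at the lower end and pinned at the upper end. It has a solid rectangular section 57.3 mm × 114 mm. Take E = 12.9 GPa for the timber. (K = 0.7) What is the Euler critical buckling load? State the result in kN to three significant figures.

P_cr ≈ 8.55 kN

Buckling occurs about the weak axis: I_min = h·b³/12 with b = 57.3 mm (the shorter side).
I_min = 114×57.3³/12 = 1.787×10^6 mm⁴
I = 1.787×10^6 mm⁴ = 1.787×10^-6 m⁴
Effective length L_e = K·L = 0.7 × 7.37 = 5.159 m
P_cr = π²EI / L_e² = π² × 12.9×10⁹ × 1.787×10^-6 / 5.159² = 8.550×10^3 N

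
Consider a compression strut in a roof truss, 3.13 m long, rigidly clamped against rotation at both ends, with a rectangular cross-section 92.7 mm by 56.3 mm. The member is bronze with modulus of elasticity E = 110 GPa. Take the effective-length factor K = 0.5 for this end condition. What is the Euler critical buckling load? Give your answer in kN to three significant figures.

Buckling occurs about the weak axis: I_min = h·b³/12 with b = 56.3 mm (the shorter side).
I_min = 92.7×56.3³/12 = 1.379×10^6 mm⁴
I = 1.379×10^6 mm⁴ = 1.379×10^-6 m⁴
Effective length L_e = K·L = 0.5 × 3.13 = 1.565 m
P_cr = π²EI / L_e² = π² × 110×10⁹ × 1.379×10^-6 / 1.565² = 6.111×10^5 N

P_cr ≈ 611 kN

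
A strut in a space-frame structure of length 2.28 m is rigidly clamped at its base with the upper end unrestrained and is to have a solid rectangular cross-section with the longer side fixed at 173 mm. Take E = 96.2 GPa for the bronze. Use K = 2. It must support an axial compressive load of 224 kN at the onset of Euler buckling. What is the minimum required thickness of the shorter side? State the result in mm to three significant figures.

L_e = K·L = 2 × 2.28 = 4.560 m
Required I = P_cr·L_e²/(π²E) = 2.240×10^5 × 4.560² / (π² × 9.62×10^10) = 4.906×10^-6 m⁴
I_req = 4.906×10^6 mm⁴
Rectangle, weak axis: I_min = h·b³/12 with h = 173 mm fixed  ⇒  b = (12I/h)^(1/3) = 69.8 mm

b ≈ 69.8 mm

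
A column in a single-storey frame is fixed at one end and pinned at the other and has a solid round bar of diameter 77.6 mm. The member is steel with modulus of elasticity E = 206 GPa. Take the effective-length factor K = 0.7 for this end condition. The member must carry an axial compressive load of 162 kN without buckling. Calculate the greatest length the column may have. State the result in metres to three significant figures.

I = πd⁴/64 = π×77.6⁴/64 = 1.780×10^6 mm⁴
I = 1.780×10^-6 m⁴
At the buckling limit P_cr = P = 1.620×10^5 N
From P_cr = π²EI/(K·L)²:  L = (1/K)·√(π²EI/P_cr) = (1/0.7)·√(π²×2.06×10^11×1.780×10^-6/1.620×10^5)
L = 6.75 m

L_max ≈ 6.75 m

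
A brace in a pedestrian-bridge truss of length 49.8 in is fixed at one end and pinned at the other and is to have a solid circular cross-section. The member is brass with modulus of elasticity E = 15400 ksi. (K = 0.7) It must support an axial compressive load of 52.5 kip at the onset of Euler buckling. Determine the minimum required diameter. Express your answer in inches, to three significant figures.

d ≈ 1.71 in

L_e = K·L = 0.7 × 49.8 = 34.86 in
Required I = P_cr·L_e²/(π²E) = 5.250×10^4 × 34.86² / (π² × 1.54×10^7) = 0.4198 in⁴
Solid circle: I = πd⁴/64  ⇒  d = (64I/π)^(1/4) = (64×0.4198/π)^(1/4) = 1.71 in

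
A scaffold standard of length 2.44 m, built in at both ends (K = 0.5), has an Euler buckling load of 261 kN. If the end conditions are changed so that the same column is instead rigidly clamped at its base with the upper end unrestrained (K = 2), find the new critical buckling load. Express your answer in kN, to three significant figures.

P_cr ∝ 1/K², so P_cr,new = P_cr,old × (K_old/K_new)² = 261 × (0.5/2)²
= 261 × 0.06250 = 16.3 kN

P_cr ≈ 16.3 kN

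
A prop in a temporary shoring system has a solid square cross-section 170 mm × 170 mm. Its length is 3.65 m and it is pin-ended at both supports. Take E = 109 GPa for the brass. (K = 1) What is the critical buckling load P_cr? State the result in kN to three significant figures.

P_cr ≈ 5620 kN

I = a⁴/12 = 170⁴/12 = 6.960×10^7 mm⁴
I = 6.960×10^7 mm⁴ = 6.960×10^-5 m⁴
Effective length L_e = K·L = 1 × 3.65 = 3.650 m
P_cr = π²EI / L_e² = π² × 109×10⁹ × 6.960×10^-5 / 3.650² = 5.620×10^6 N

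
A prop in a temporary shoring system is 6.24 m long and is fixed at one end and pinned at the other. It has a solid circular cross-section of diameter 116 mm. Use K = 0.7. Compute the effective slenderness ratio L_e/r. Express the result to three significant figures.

λ ≈ 151

I = πd⁴/64 = π×116⁴/64 = 8.888×10^6 mm⁴
A = 1.057×10^4 mm²;  r_min = √(I/A) = √(8.888×10^6/1.057×10^4) = 29.00 mm
L_e = K·L = 0.7 × 6.24 m = 4.368 m = 4368.0 mm
λ = L_e / r_min = 4368.0 / 29.00 = 151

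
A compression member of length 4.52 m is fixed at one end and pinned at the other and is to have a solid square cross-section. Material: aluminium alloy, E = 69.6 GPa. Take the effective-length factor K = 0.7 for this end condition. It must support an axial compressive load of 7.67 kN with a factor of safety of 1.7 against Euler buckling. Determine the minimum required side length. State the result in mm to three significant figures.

a ≈ 38.9 mm

Required P_cr = n·P = 1.7 × 7.67 = 13.04 kN
L_e = K·L = 0.7 × 4.52 = 3.164 m
Required I = P_cr·L_e²/(π²E) = 1.304×10^4 × 3.164² / (π² × 6.96×10^10) = 1.900×10^-7 m⁴
I_req = 1.900×10^5 mm⁴
Solid square: I = a⁴/12  ⇒  a = (12I)^(1/4) = (12×1.900×10^5)^(1/4) = 38.9 mm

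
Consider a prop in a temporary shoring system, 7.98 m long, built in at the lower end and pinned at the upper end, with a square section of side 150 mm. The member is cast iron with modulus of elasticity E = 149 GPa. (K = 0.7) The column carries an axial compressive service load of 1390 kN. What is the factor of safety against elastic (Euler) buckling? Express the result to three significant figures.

I = a⁴/12 = 150⁴/12 = 4.219×10^7 mm⁴
I = 4.219×10^7 mm⁴ = 4.219×10^-5 m⁴
Effective length L_e = K·L = 0.7 × 7.98 = 5.586 m
P_cr = π²EI / L_e² = π² × 149×10⁹ × 4.219×10^-5 / 5.586² = 1.988×10^6 N
Factor of safety n = P_cr / P = 1988.2 / 1390 = 1.43

n ≈ 1.43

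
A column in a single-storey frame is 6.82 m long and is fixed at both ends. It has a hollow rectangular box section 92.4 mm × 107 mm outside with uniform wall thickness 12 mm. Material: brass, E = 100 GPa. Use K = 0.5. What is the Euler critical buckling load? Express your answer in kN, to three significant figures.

P_cr ≈ 409 kN

Inner dimensions: h_i = 107 − 2×12 = 83.00 mm, b_i = 92.4 − 2×12 = 68.40 mm
Weak-axis I_min = (h_o·b_o³ − h_i·b_i³)/12 with b_o = 92.4, b_i = 68.40 mm (shorter outer/inner sides).
I_min = (107×92.4³ − 83.00×68.40³)/12 = 4.821×10^6 mm⁴
I = 4.821×10^6 mm⁴ = 4.821×10^-6 m⁴
Effective length L_e = K·L = 0.5 × 6.82 = 3.410 m
P_cr = π²EI / L_e² = π² × 100×10⁹ × 4.821×10^-6 / 3.410² = 4.092×10^5 N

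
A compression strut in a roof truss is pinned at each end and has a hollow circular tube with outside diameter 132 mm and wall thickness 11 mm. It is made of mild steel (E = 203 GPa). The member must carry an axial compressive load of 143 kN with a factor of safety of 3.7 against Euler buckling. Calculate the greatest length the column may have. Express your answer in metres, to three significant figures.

Inner diameter d_i = 132 − 2×11 = 110.0 mm
I = π(d_o⁴ − d_i⁴)/64 = π(132⁴ − 110.0⁴)/64 = 7.716×10^6 mm⁴
I = 7.716×10^-6 m⁴
Required critical load P_cr = n·P = 3.7 × 143 = 529.1 kN = 5.291×10^5 N
From P_cr = π²EI/(K·L)²:  L = (1/K)·√(π²EI/P_cr) = (1/1)·√(π²×2.03×10^11×7.716×10^-6/5.291×10^5)
L = 5.41 m

L_max ≈ 5.41 m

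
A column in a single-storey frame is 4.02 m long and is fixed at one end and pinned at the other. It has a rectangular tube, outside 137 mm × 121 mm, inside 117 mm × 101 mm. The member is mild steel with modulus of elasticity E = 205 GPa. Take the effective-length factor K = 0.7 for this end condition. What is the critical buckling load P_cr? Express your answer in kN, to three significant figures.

Weak-axis I_min = (h_o·b_o³ − h_i·b_i³)/12 with b_o = 121, b_i = 101.0 mm (shorter outer/inner sides).
I_min = (137×121³ − 117.0×101.0³)/12 = 1.018×10^7 mm⁴
I = 1.018×10^7 mm⁴ = 1.018×10^-5 m⁴
Effective length L_e = K·L = 0.7 × 4.02 = 2.814 m
P_cr = π²EI / L_e² = π² × 205×10⁹ × 1.018×10^-5 / 2.814² = 2.601×10^6 N

P_cr ≈ 2600 kN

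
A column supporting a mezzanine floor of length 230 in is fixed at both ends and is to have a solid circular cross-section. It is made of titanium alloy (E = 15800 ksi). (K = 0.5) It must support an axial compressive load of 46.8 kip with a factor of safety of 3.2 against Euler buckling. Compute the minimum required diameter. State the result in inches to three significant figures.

Required P_cr = n·P = 3.2 × 46.8 = 149.8 kip
L_e = K·L = 0.5 × 230 = 115.0 in
Required I = P_cr·L_e²/(π²E) = 1.498×10^5 × 115.0² / (π² × 1.58×10^7) = 12.70 in⁴
Solid circle: I = πd⁴/64  ⇒  d = (64I/π)^(1/4) = (64×12.70/π)^(1/4) = 4.01 in

d ≈ 4.01 in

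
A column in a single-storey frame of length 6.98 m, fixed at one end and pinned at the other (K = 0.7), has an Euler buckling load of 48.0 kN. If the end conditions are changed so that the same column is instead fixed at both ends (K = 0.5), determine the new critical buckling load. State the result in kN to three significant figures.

P_cr ≈ 94.1 kN

P_cr ∝ 1/K², so P_cr,new = P_cr,old × (K_old/K_new)² = 48.0 × (0.7/0.5)²
= 48.0 × 1.960 = 94.1 kN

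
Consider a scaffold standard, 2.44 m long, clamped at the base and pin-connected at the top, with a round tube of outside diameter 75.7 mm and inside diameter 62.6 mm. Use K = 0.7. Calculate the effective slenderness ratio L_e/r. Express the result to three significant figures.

d_o = 75.7 mm, d_i = 62.6 mm
I = π(d_o⁴ − d_i⁴)/64 = π(75.7⁴ − 62.60⁴)/64 = 8.581×10^5 mm⁴
A = 1.423×10^3 mm²;  r_min = √(I/A) = √(8.581×10^5/1.423×10^3) = 24.56 mm
L_e = K·L = 0.7 × 2.44 m = 1.708 m = 1708.0 mm
λ = L_e / r_min = 1708.0 / 24.56 = 69.6

λ ≈ 69.6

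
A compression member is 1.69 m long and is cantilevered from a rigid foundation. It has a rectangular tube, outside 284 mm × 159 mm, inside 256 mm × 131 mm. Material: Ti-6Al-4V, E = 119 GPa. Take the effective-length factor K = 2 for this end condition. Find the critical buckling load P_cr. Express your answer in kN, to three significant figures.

P_cr ≈ 4850 kN

Weak-axis I_min = (h_o·b_o³ − h_i·b_i³)/12 with b_o = 159, b_i = 131.0 mm (shorter outer/inner sides).
I_min = (284×159³ − 256.0×131.0³)/12 = 4.717×10^7 mm⁴
I = 4.717×10^7 mm⁴ = 4.717×10^-5 m⁴
Effective length L_e = K·L = 2 × 1.69 = 3.380 m
P_cr = π²EI / L_e² = π² × 119×10⁹ × 4.717×10^-5 / 3.380² = 4.850×10^6 N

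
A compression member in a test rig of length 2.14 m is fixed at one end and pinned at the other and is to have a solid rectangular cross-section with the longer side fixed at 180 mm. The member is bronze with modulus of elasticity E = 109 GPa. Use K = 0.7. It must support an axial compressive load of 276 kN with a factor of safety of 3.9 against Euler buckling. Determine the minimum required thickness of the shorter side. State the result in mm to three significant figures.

b ≈ 53.1 mm

Required P_cr = n·P = 3.9 × 276 = 1076 kN
L_e = K·L = 0.7 × 2.14 = 1.498 m
Required I = P_cr·L_e²/(π²E) = 1.076×10^6 × 1.498² / (π² × 1.09×10^11) = 2.245×10^-6 m⁴
I_req = 2.245×10^6 mm⁴
Rectangle, weak axis: I_min = h·b³/12 with h = 180 mm fixed  ⇒  b = (12I/h)^(1/3) = 53.1 mm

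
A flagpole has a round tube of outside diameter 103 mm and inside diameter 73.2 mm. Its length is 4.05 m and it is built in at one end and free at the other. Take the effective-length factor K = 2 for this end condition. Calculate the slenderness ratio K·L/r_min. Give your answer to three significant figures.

d_o = 103 mm, d_i = 73.2 mm
I = π(d_o⁴ − d_i⁴)/64 = π(103⁴ − 73.20⁴)/64 = 4.115×10^6 mm⁴
A = 4.124×10^3 mm²;  r_min = √(I/A) = √(4.115×10^6/4.124×10^3) = 31.59 mm
L_e = K·L = 2 × 4.05 m = 8.100 m = 8100.0 mm
λ = L_e / r_min = 8100.0 / 31.59 = 256

λ ≈ 256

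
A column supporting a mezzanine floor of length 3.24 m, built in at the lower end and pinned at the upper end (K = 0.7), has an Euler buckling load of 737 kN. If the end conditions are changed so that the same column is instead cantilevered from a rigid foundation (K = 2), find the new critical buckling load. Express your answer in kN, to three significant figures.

P_cr ≈ 90.3 kN

P_cr ∝ 1/K², so P_cr,new = P_cr,old × (K_old/K_new)² = 737 × (0.7/2)²
= 737 × 0.1225 = 90.3 kN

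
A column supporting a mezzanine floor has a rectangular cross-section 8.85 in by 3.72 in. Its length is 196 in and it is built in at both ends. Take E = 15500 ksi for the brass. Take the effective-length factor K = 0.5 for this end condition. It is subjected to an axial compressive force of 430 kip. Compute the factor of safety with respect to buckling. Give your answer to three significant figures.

n ≈ 1.41

Buckling occurs about the weak axis: I_min = h·b³/12 with b = 3.72 in (the shorter side).
I_min = 8.85×3.72³/12 = 37.97 in⁴
Effective length L_e = K·L = 0.5 × 196 = 98.00 in
P_cr = π²EI / L_e² = π² × 15500×10³ × 37.97 / 98.00² = 6.047×10^5 lb
Factor of safety n = P_cr / P = 604.74 / 430 = 1.41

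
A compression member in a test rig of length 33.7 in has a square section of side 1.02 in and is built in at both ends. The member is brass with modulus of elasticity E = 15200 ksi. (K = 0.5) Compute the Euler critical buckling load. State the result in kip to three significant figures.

P_cr ≈ 47.7 kip

I = a⁴/12 = 1.02⁴/12 = 9.020×10^-2 in⁴
Effective length L_e = K·L = 0.5 × 33.7 = 16.85 in
P_cr = π²EI / L_e² = π² × 15200×10³ × 9.020×10^-2 / 16.85² = 4.766×10^4 lb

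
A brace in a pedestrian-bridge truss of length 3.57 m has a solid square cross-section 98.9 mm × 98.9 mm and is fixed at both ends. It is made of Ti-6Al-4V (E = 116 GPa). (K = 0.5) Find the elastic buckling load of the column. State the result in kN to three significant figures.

P_cr ≈ 2860 kN

I = a⁴/12 = 98.9⁴/12 = 7.973×10^6 mm⁴
I = 7.973×10^6 mm⁴ = 7.973×10^-6 m⁴
Effective length L_e = K·L = 0.5 × 3.57 = 1.785 m
P_cr = π²EI / L_e² = π² × 116×10⁹ × 7.973×10^-6 / 1.785² = 2.865×10^6 N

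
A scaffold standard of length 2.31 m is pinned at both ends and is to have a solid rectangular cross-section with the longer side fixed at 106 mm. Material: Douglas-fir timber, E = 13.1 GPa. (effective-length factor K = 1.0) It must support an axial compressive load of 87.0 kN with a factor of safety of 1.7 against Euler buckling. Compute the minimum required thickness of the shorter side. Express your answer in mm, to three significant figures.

b ≈ 88.4 mm

Required P_cr = n·P = 1.7 × 87.0 = 147.9 kN
L_e = K·L = 1 × 2.31 = 2.310 m
Required I = P_cr·L_e²/(π²E) = 1.479×10^5 × 2.310² / (π² × 1.31×10^10) = 6.104×10^-6 m⁴
I_req = 6.104×10^6 mm⁴
Rectangle, weak axis: I_min = h·b³/12 with h = 106 mm fixed  ⇒  b = (12I/h)^(1/3) = 88.4 mm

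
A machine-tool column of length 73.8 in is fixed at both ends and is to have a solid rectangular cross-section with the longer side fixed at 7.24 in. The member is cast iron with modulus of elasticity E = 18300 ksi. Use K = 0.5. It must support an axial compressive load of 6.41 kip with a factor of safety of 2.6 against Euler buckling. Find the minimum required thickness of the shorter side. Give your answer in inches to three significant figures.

b ≈ 0.593 in

Required P_cr = n·P = 2.6 × 6.41 = 16.67 kip
L_e = K·L = 0.5 × 73.8 = 36.90 in
Required I = P_cr·L_e²/(π²E) = 1.667×10^4 × 36.90² / (π² × 1.83×10^7) = 0.1256 in⁴
Rectangle, weak axis: I_min = h·b³/12 with h = 7.24 in fixed  ⇒  b = (12I/h)^(1/3) = 0.593 in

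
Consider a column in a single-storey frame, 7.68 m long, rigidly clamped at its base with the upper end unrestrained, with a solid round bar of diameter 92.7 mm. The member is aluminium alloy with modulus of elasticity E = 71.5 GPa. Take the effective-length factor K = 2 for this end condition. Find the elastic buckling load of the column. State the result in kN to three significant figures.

P_cr ≈ 10.8 kN

I = πd⁴/64 = π×92.7⁴/64 = 3.625×10^6 mm⁴
I = 3.625×10^6 mm⁴ = 3.625×10^-6 m⁴
Effective length L_e = K·L = 2 × 7.68 = 15.36 m
P_cr = π²EI / L_e² = π² × 71.5×10⁹ × 3.625×10^-6 / 15.36² = 1.084×10^4 N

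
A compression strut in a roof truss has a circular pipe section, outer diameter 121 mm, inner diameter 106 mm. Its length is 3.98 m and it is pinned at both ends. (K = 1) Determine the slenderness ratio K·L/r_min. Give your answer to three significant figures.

d_o = 121 mm, d_i = 106 mm
I = π(d_o⁴ − d_i⁴)/64 = π(121⁴ − 106.0⁴)/64 = 4.325×10^6 mm⁴
A = 2.674×10^3 mm²;  r_min = √(I/A) = √(4.325×10^6/2.674×10^3) = 40.22 mm
L_e = K·L = 1 × 3.98 m = 3.980 m = 3980.0 mm
λ = L_e / r_min = 3980.0 / 40.22 = 99.0

λ ≈ 99.0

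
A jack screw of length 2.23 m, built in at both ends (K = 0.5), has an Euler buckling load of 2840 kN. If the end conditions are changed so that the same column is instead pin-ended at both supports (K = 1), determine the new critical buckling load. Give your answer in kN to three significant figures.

P_cr ≈ 710 kN

P_cr ∝ 1/K², so P_cr,new = P_cr,old × (K_old/K_new)² = 2840 × (0.5/1)²
= 2840 × 0.2500 = 710 kN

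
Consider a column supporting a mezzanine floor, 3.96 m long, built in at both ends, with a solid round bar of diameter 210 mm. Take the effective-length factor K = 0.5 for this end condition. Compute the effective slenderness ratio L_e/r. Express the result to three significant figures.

λ ≈ 37.7

For a solid circle r = d/4 = 210/4 = 52.50 mm
L_e = K·L = 0.5 × 3.96 m = 1.980 m = 1980.0 mm
λ = L_e / r_min = 1980.0 / 52.50 = 37.7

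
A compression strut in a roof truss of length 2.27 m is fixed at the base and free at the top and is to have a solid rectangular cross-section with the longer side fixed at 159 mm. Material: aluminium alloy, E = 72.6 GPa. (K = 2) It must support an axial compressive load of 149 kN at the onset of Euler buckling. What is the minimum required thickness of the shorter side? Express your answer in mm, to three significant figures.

L_e = K·L = 2 × 2.27 = 4.540 m
Required I = P_cr·L_e²/(π²E) = 1.490×10^5 × 4.540² / (π² × 7.26×10^10) = 4.286×10^-6 m⁴
I_req = 4.286×10^6 mm⁴
Rectangle, weak axis: I_min = h·b³/12 with h = 159 mm fixed  ⇒  b = (12I/h)^(1/3) = 68.6 mm

b ≈ 68.6 mm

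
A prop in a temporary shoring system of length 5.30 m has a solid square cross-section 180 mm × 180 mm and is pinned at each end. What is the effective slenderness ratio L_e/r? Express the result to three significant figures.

For a square r = a/√12 = 180/√12 = 51.96 mm
L_e = K·L = 1 × 5.30 m = 5.300 m = 5300.0 mm
λ = L_e / r_min = 5300.0 / 51.96 = 102

λ ≈ 102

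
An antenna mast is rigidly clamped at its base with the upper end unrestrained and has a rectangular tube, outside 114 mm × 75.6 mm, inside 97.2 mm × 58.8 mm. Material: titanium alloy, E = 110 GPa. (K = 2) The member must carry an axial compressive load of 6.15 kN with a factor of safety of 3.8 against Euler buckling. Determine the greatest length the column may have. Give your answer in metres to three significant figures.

L_max ≈ 5.34 m

Weak-axis I_min = (h_o·b_o³ − h_i·b_i³)/12 with b_o = 75.6, b_i = 58.80 mm (shorter outer/inner sides).
I_min = (114×75.6³ − 97.20×58.80³)/12 = 2.458×10^6 mm⁴
I = 2.458×10^-6 m⁴
Required critical load P_cr = n·P = 3.8 × 6.15 = 23.37 kN = 2.337×10^4 N
From P_cr = π²EI/(K·L)²:  L = (1/K)·√(π²EI/P_cr) = (1/2)·√(π²×1.10×10^11×2.458×10^-6/2.337×10^4)
L = 5.34 m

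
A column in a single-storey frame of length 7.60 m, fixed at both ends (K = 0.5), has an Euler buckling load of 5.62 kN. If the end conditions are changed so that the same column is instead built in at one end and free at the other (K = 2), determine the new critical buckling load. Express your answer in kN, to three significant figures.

P_cr ≈ 0.351 kN

P_cr ∝ 1/K², so P_cr,new = P_cr,old × (K_old/K_new)² = 5.62 × (0.5/2)²
= 5.62 × 0.06250 = 0.351 kN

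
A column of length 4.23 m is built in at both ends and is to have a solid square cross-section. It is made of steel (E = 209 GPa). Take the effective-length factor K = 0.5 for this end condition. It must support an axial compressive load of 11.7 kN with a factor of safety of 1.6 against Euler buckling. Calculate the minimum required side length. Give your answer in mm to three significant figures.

a ≈ 26.4 mm

Required P_cr = n·P = 1.6 × 11.7 = 18.72 kN
L_e = K·L = 0.5 × 4.23 = 2.115 m
Required I = P_cr·L_e²/(π²E) = 1.872×10^4 × 2.115² / (π² × 2.09×10^11) = 4.060×10^-8 m⁴
I_req = 4.060×10^4 mm⁴
Solid square: I = a⁴/12  ⇒  a = (12I)^(1/4) = (12×4.060×10^4)^(1/4) = 26.4 mm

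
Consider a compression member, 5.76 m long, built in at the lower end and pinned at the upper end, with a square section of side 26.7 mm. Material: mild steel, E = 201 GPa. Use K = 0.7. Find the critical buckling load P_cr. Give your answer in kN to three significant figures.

I = a⁴/12 = 26.7⁴/12 = 4.235×10^4 mm⁴
I = 4.235×10^4 mm⁴ = 4.235×10^-8 m⁴
Effective length L_e = K·L = 0.7 × 5.76 = 4.032 m
P_cr = π²EI / L_e² = π² × 201×10⁹ × 4.235×10^-8 / 4.032² = 5.168×10^3 N

P_cr ≈ 5.17 kN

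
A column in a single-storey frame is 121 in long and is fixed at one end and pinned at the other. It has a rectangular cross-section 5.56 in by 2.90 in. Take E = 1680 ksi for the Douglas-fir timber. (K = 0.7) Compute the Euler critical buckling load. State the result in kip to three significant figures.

P_cr ≈ 26.1 kip

Buckling occurs about the weak axis: I_min = h·b³/12 with b = 2.90 in (the shorter side).
I_min = 5.56×2.90³/12 = 11.30 in⁴
Effective length L_e = K·L = 0.7 × 121 = 84.70 in
P_cr = π²EI / L_e² = π² × 1680×10³ × 11.30 / 84.70² = 2.612×10^4 lb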